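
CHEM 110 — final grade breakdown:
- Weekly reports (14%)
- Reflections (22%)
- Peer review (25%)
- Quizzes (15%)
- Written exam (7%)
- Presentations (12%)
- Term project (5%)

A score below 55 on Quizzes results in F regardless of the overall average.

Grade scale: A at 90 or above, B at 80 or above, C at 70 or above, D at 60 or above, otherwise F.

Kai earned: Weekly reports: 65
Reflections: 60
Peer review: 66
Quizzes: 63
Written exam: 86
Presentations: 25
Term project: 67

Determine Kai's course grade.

D

Quizzes score 63 ≥ 55: minimum met.
Weighted total:
  Weekly reports 65 × 0.14 = 9.1
  Reflections 60 × 0.22 = 13.2
  Peer review 66 × 0.25 = 16.5
  Quizzes 63 × 0.15 = 9.45
  Written exam 86 × 0.07 = 6.02
  Presentations 25 × 0.12 = 3
  Term project 67 × 0.05 = 3.35
Sum = 60.62
60.62 is ≥ 60 and < 70 → D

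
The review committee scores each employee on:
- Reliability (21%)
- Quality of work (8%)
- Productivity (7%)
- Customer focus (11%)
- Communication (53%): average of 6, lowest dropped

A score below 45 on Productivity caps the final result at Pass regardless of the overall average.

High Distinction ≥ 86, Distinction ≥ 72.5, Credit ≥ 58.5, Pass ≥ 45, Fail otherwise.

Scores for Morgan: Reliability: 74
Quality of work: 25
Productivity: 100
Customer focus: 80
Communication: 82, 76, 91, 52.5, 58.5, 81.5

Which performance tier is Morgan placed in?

Communication: drop 52.5 → average of remaining 5 = 389/5 = 77.8
Productivity score 100 ≥ 45: minimum met.
Weighted total:
  Reliability 74 × 0.21 = 15.54
  Quality of work 25 × 0.08 = 2
  Productivity 100 × 0.07 = 7
  Customer focus 80 × 0.11 = 8.8
  Communication 77.8 × 0.53 = 41.234
Sum = 74.574
74.574 is ≥ 72.5 and < 86 → Distinction

Distinction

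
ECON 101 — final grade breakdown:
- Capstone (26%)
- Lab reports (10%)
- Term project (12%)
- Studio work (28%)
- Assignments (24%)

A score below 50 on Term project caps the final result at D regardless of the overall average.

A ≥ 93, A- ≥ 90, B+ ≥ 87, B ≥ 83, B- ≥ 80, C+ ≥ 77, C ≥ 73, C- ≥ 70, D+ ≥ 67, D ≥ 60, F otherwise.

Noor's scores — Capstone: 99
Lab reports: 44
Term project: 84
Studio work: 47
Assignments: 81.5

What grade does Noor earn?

Term project score 84 ≥ 50: minimum met.
Weighted total:
  Capstone 99 × 0.26 = 25.74
  Lab reports 44 × 0.1 = 4.4
  Term project 84 × 0.12 = 10.08
  Studio work 47 × 0.28 = 13.16
  Assignments 81.5 × 0.24 = 19.56
Sum = 72.94
72.94 is ≥ 70 and < 73 → C-

C-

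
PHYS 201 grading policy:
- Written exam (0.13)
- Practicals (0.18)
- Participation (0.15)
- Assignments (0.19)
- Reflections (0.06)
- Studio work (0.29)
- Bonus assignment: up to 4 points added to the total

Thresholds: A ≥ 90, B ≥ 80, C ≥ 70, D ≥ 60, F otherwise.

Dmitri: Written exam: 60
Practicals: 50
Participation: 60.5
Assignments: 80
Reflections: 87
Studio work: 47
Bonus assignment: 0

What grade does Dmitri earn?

F

Weighted total:
  Written exam 60 × 0.13 = 7.8
  Practicals 50 × 0.18 = 9
  Participation 60.5 × 0.15 = 9.075
  Assignments 80 × 0.19 = 15.2
  Reflections 87 × 0.06 = 5.22
  Studio work 47 × 0.29 = 13.63
Sum = 59.925
Bonus assignment: 59.925 + 0 = 59.925
59.925 < 60 → F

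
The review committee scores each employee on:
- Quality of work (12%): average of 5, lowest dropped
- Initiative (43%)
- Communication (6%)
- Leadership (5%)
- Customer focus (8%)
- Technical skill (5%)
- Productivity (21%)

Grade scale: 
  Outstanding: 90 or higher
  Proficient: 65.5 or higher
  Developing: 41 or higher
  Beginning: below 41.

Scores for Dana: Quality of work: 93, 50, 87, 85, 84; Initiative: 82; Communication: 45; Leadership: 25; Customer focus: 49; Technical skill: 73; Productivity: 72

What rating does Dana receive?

Quality of work: drop 50 → average of remaining 4 = 349/4 = 87.25
Weighted total:
  Quality of work 87.25 × 0.12 = 10.47
  Initiative 82 × 0.43 = 35.26
  Communication 45 × 0.06 = 2.7
  Leadership 25 × 0.05 = 1.25
  Customer focus 49 × 0.08 = 3.92
  Technical skill 73 × 0.05 = 3.65
  Productivity 72 × 0.21 = 15.12
Sum = 72.37
72.37 is ≥ 65.5 and < 90 → Proficient

Proficient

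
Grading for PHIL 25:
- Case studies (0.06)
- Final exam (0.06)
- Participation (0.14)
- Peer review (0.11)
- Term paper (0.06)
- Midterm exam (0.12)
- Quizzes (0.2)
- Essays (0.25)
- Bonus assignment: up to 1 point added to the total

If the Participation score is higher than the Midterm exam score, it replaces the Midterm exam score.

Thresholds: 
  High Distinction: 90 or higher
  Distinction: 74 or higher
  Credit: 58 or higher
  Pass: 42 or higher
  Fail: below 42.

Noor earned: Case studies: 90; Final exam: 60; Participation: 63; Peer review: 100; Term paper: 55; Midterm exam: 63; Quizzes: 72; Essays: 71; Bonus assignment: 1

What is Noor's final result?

Credit

Participation (63) ≤ Midterm exam (63), so Midterm exam stays at 63.
Weighted total:
  Case studies 90 × 0.06 = 5.4
  Final exam 60 × 0.06 = 3.6
  Participation 63 × 0.14 = 8.82
  Peer review 100 × 0.11 = 11
  Term paper 55 × 0.06 = 3.3
  Midterm exam 63 × 0.12 = 7.56
  Quizzes 72 × 0.2 = 14.4
  Essays 71 × 0.25 = 17.75
Sum = 71.83
Bonus assignment: 71.83 + 1 = 72.83
72.83 is ≥ 58 and < 74 → Credit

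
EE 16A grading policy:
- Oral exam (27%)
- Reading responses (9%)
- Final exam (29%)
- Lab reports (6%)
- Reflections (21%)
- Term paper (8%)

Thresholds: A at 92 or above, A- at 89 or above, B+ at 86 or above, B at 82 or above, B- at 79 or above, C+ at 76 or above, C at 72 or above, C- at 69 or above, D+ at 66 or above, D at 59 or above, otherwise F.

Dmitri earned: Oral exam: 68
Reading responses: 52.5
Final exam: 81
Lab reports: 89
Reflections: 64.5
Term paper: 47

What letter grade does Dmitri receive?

C-

Weighted total:
  Oral exam 68 × 0.27 = 18.36
  Reading responses 52.5 × 0.09 = 4.725
  Final exam 81 × 0.29 = 23.49
  Lab reports 89 × 0.06 = 5.34
  Reflections 64.5 × 0.21 = 13.545
  Term paper 47 × 0.08 = 3.76
Sum = 69.22
69.22 is ≥ 69 and < 72 → C-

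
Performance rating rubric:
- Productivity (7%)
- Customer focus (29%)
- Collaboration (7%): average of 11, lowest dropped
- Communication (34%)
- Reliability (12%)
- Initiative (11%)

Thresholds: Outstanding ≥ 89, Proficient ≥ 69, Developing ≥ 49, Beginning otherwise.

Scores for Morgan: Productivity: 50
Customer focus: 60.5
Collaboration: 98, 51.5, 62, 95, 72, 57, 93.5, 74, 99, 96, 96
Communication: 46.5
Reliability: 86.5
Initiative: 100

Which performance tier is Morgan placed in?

Developing

Collaboration: drop 51.5 → average of remaining 10 = 842.5/10 = 84.25
Weighted total:
  Productivity 50 × 0.07 = 3.5
  Customer focus 60.5 × 0.29 = 17.545
  Collaboration 84.25 × 0.07 = 5.8975
  Communication 46.5 × 0.34 = 15.81
  Reliability 86.5 × 0.12 = 10.38
  Initiative 100 × 0.11 = 11
Sum = 64.1325
64.1325 is ≥ 49 and < 69 → Developing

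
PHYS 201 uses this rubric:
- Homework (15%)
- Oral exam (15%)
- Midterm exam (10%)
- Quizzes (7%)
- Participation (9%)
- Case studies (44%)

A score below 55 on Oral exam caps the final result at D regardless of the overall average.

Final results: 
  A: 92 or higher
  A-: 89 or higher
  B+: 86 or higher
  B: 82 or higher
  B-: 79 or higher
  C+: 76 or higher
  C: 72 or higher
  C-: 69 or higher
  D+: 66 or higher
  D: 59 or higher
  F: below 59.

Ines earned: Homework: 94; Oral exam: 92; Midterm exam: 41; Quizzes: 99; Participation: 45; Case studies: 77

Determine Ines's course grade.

C+

Oral exam score 92 ≥ 55: minimum met.
Weighted total:
  Homework 94 × 0.15 = 14.1
  Oral exam 92 × 0.15 = 13.8
  Midterm exam 41 × 0.1 = 4.1
  Quizzes 99 × 0.07 = 6.93
  Participation 45 × 0.09 = 4.05
  Case studies 77 × 0.44 = 33.88
Sum = 76.86
76.86 is ≥ 76 and < 79 → C+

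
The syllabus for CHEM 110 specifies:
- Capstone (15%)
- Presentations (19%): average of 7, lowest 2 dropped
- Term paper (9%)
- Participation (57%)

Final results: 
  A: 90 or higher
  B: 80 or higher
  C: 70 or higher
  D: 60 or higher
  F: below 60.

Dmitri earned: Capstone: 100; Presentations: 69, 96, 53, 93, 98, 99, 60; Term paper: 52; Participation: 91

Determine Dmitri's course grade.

Presentations: drop 53, 60 → average of remaining 5 = 455/5 = 91
Weighted total:
  Capstone 100 × 0.15 = 15
  Presentations 91 × 0.19 = 17.29
  Term paper 52 × 0.09 = 4.68
  Participation 91 × 0.57 = 51.87
Sum = 88.84
88.84 is ≥ 80 and < 90 → B

B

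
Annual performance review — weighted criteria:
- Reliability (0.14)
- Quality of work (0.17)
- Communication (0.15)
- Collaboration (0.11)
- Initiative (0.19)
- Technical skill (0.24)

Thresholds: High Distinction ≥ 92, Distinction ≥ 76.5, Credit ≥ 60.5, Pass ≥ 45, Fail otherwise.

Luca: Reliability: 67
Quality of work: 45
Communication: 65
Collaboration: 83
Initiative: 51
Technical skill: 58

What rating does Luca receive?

Weighted total:
  Reliability 67 × 0.14 = 9.38
  Quality of work 45 × 0.17 = 7.65
  Communication 65 × 0.15 = 9.75
  Collaboration 83 × 0.11 = 9.13
  Initiative 51 × 0.19 = 9.69
  Technical skill 58 × 0.24 = 13.92
Sum = 59.52
59.52 is ≥ 45 and < 60.5 → Pass

Pass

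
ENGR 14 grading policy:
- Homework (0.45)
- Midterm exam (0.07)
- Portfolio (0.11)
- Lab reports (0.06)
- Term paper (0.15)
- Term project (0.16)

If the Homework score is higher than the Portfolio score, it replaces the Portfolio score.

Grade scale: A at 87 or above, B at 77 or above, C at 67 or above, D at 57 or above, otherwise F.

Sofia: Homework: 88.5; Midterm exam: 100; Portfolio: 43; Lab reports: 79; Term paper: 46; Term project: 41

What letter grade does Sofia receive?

C

Homework (88.5) > Portfolio (43), so Portfolio counts as 88.5.
Weighted total:
  Homework 88.5 × 0.45 = 39.825
  Midterm exam 100 × 0.07 = 7
  Portfolio 88.5 × 0.11 = 9.735
  Lab reports 79 × 0.06 = 4.74
  Term paper 46 × 0.15 = 6.9
  Term project 41 × 0.16 = 6.56
Sum = 74.76
74.76 is ≥ 67 and < 77 → C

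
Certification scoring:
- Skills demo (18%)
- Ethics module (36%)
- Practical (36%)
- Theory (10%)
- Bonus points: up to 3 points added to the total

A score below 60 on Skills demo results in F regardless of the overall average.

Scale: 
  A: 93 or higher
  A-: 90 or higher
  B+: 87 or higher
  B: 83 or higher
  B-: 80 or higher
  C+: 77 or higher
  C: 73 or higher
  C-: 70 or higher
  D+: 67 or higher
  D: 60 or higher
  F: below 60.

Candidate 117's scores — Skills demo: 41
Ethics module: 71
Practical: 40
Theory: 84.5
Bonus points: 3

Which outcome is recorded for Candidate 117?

Skills demo score 41 < 60: minimum not met.
Weighted total:
  Skills demo 41 × 0.18 = 7.38
  Ethics module 71 × 0.36 = 25.56
  Practical 40 × 0.36 = 14.4
  Theory 84.5 × 0.1 = 8.45
Sum = 55.79
Bonus points: 55.79 + 3 = 58.79
Because the Skills demo minimum was not met, the result is F.

F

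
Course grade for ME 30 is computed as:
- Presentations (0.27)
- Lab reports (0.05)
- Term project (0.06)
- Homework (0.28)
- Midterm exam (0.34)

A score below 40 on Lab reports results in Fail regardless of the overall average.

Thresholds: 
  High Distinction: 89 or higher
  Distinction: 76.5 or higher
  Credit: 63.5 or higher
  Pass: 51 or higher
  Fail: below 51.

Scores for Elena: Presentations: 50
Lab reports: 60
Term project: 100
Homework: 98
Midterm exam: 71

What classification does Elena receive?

Credit

Lab reports score 60 ≥ 40: minimum met.
Weighted total:
  Presentations 50 × 0.27 = 13.5
  Lab reports 60 × 0.05 = 3
  Term project 100 × 0.06 = 6
  Homework 98 × 0.28 = 27.44
  Midterm exam 71 × 0.34 = 24.14
Sum = 74.08
74.08 is ≥ 63.5 and < 76.5 → Credit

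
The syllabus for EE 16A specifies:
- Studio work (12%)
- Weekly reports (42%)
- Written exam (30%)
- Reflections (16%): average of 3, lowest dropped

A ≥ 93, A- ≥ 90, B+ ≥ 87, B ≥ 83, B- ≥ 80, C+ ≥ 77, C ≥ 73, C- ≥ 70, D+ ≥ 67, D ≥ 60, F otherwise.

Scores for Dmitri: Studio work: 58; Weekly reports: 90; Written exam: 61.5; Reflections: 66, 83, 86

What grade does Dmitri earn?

Reflections: drop 66 → average of remaining 2 = 169/2 = 84.5
Weighted total:
  Studio work 58 × 0.12 = 6.96
  Weekly reports 90 × 0.42 = 37.8
  Written exam 61.5 × 0.3 = 18.45
  Reflections 84.5 × 0.16 = 13.52
Sum = 76.73
76.73 is ≥ 73 and < 77 → C

C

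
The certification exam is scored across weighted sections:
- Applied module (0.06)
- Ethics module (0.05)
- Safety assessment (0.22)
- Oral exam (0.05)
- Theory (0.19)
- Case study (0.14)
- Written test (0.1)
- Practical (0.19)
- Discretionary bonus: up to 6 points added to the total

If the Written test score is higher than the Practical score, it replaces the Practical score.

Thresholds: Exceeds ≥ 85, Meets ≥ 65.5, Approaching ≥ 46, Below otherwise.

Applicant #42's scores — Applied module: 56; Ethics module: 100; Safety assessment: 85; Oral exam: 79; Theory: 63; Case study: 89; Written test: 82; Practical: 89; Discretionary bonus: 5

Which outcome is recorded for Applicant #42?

Exceeds

Written test (82) ≤ Practical (89), so Practical stays at 89.
Weighted total:
  Applied module 56 × 0.06 = 3.36
  Ethics module 100 × 0.05 = 5
  Safety assessment 85 × 0.22 = 18.7
  Oral exam 79 × 0.05 = 3.95
  Theory 63 × 0.19 = 11.97
  Case study 89 × 0.14 = 12.46
  Written test 82 × 0.1 = 8.2
  Practical 89 × 0.19 = 16.91
Sum = 80.55
Discretionary bonus: 80.55 + 5 = 85.55
85.55 ≥ 85 → Exceeds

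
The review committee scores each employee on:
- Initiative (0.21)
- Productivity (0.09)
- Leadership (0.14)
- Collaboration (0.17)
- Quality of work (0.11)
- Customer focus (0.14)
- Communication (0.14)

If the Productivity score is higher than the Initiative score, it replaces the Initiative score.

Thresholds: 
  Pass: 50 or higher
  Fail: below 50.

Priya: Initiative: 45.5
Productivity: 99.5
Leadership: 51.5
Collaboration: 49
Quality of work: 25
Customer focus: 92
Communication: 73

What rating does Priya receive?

Pass

Productivity (99.5) > Initiative (45.5), so Initiative counts as 99.5.
Weighted total:
  Initiative 99.5 × 0.21 = 20.895
  Productivity 99.5 × 0.09 = 8.955
  Leadership 51.5 × 0.14 = 7.21
  Collaboration 49 × 0.17 = 8.33
  Quality of work 25 × 0.11 = 2.75
  Customer focus 92 × 0.14 = 12.88
  Communication 73 × 0.14 = 10.22
Sum = 71.24
71.24 ≥ 50 → Pass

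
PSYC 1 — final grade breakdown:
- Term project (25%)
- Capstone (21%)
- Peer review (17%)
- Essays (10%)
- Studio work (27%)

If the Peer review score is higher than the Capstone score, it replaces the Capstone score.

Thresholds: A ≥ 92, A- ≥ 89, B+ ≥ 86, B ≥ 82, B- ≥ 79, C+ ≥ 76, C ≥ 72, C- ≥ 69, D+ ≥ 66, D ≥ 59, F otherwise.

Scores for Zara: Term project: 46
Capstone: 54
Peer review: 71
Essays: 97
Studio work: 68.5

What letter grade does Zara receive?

D+

Peer review (71) > Capstone (54), so Capstone counts as 71.
Weighted total:
  Term project 46 × 0.25 = 11.5
  Capstone 71 × 0.21 = 14.91
  Peer review 71 × 0.17 = 12.07
  Essays 97 × 0.1 = 9.7
  Studio work 68.5 × 0.27 = 18.495
Sum = 66.675
66.675 is ≥ 66 and < 69 → D+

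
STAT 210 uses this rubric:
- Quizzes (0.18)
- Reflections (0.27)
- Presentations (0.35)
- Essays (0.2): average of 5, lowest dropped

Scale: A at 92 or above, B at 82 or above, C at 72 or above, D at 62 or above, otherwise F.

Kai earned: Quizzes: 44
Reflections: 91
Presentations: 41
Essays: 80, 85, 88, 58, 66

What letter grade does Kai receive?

D

Essays: drop 58 → average of remaining 4 = 319/4 = 79.75
Weighted total:
  Quizzes 44 × 0.18 = 7.92
  Reflections 91 × 0.27 = 24.57
  Presentations 41 × 0.35 = 14.35
  Essays 79.75 × 0.2 = 15.95
Sum = 62.79
62.79 is ≥ 62 and < 72 → D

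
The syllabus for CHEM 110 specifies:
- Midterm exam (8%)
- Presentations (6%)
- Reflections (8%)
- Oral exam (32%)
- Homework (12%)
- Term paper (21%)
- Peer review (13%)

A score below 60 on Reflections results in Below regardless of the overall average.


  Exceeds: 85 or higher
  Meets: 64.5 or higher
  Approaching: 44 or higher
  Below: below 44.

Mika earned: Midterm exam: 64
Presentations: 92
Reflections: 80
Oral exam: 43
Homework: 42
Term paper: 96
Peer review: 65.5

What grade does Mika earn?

Reflections score 80 ≥ 60: minimum met.
Weighted total:
  Midterm exam 64 × 0.08 = 5.12
  Presentations 92 × 0.06 = 5.52
  Reflections 80 × 0.08 = 6.4
  Oral exam 43 × 0.32 = 13.76
  Homework 42 × 0.12 = 5.04
  Term paper 96 × 0.21 = 20.16
  Peer review 65.5 × 0.13 = 8.515
Sum = 64.515
64.515 is ≥ 64.5 and < 85 → Meets

Meets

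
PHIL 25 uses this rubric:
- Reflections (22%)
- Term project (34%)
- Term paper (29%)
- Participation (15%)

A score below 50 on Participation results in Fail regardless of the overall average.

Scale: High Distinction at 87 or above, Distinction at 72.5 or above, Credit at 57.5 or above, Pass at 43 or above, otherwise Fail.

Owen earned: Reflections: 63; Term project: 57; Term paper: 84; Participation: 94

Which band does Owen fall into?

Participation score 94 ≥ 50: minimum met.
Weighted total:
  Reflections 63 × 0.22 = 13.86
  Term project 57 × 0.34 = 19.38
  Term paper 84 × 0.29 = 24.36
  Participation 94 × 0.15 = 14.1
Sum = 71.7
71.7 is ≥ 57.5 and < 72.5 → Credit

Credit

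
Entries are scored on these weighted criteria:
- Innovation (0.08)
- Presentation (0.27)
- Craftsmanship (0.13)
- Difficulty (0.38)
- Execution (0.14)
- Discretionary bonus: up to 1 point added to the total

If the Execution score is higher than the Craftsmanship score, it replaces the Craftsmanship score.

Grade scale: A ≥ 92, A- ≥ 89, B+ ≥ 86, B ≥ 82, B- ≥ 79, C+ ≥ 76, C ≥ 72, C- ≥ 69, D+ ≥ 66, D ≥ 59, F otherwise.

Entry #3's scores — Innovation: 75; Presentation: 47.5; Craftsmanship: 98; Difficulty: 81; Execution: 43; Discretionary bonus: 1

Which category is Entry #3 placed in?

C-

Execution (43) ≤ Craftsmanship (98), so Craftsmanship stays at 98.
Weighted total:
  Innovation 75 × 0.08 = 6
  Presentation 47.5 × 0.27 = 12.825
  Craftsmanship 98 × 0.13 = 12.74
  Difficulty 81 × 0.38 = 30.78
  Execution 43 × 0.14 = 6.02
Sum = 68.365
Discretionary bonus: 68.365 + 1 = 69.365
69.365 is ≥ 69 and < 72 → C-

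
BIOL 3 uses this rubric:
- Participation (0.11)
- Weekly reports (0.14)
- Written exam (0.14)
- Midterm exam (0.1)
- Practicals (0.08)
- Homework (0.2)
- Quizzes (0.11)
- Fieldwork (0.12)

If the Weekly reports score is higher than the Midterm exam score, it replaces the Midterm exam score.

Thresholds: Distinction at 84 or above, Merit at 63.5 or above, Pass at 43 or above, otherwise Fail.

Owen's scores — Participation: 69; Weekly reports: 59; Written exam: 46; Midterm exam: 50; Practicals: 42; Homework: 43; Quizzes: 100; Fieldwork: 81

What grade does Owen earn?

Pass

Weekly reports (59) > Midterm exam (50), so Midterm exam counts as 59.
Weighted total:
  Participation 69 × 0.11 = 7.59
  Weekly reports 59 × 0.14 = 8.26
  Written exam 46 × 0.14 = 6.44
  Midterm exam 59 × 0.1 = 5.9
  Practicals 42 × 0.08 = 3.36
  Homework 43 × 0.2 = 8.6
  Quizzes 100 × 0.11 = 11
  Fieldwork 81 × 0.12 = 9.72
Sum = 60.87
60.87 is ≥ 43 and < 63.5 → Pass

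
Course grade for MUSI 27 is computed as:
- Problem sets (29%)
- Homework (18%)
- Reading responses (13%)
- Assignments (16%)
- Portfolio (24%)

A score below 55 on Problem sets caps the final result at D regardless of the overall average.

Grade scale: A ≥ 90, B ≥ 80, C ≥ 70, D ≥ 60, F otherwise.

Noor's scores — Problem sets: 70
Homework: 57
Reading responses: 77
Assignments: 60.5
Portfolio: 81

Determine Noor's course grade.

D

Problem sets score 70 ≥ 55: minimum met.
Weighted total:
  Problem sets 70 × 0.29 = 20.3
  Homework 57 × 0.18 = 10.26
  Reading responses 77 × 0.13 = 10.01
  Assignments 60.5 × 0.16 = 9.68
  Portfolio 81 × 0.24 = 19.44
Sum = 69.69
69.69 is ≥ 60 and < 70 → D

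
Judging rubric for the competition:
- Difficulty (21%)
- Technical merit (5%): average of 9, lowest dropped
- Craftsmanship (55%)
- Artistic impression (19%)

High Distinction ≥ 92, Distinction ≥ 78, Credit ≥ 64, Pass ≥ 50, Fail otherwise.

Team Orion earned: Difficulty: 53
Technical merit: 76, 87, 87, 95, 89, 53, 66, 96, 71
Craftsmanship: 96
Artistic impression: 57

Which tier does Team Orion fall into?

Technical merit: drop 53 → average of remaining 8 = 667/8 = 83.375
Weighted total:
  Difficulty 53 × 0.21 = 11.13
  Technical merit 83.375 × 0.05 = 4.16875
  Craftsmanship 96 × 0.55 = 52.8
  Artistic impression 57 × 0.19 = 10.83
Sum = 78.92875
78.92875 is ≥ 78 and < 92 → Distinction

Distinction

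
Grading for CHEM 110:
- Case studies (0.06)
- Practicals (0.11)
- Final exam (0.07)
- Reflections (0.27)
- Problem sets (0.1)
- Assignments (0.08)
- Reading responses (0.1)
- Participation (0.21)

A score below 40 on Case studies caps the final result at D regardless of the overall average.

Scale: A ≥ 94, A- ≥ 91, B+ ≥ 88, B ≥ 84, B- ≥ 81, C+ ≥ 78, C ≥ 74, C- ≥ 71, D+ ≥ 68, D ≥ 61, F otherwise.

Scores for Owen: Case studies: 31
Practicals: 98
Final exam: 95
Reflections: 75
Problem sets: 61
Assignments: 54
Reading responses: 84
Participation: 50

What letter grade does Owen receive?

Case studies score 31 < 40: minimum not met.
Weighted total:
  Case studies 31 × 0.06 = 1.86
  Practicals 98 × 0.11 = 10.78
  Final exam 95 × 0.07 = 6.65
  Reflections 75 × 0.27 = 20.25
  Problem sets 61 × 0.1 = 6.1
  Assignments 54 × 0.08 = 4.32
  Reading responses 84 × 0.1 = 8.4
  Participation 50 × 0.21 = 10.5
Sum = 68.86
68.86 would be D+; cap at D applies → D.

D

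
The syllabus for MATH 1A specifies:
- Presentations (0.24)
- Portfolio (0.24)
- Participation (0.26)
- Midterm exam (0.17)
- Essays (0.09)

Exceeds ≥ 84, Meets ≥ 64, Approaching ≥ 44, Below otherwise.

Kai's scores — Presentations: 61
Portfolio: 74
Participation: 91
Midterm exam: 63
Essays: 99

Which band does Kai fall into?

Weighted total:
  Presentations 61 × 0.24 = 14.64
  Portfolio 74 × 0.24 = 17.76
  Participation 91 × 0.26 = 23.66
  Midterm exam 63 × 0.17 = 10.71
  Essays 99 × 0.09 = 8.91
Sum = 75.68
75.68 is ≥ 64 and < 84 → Meets

Meets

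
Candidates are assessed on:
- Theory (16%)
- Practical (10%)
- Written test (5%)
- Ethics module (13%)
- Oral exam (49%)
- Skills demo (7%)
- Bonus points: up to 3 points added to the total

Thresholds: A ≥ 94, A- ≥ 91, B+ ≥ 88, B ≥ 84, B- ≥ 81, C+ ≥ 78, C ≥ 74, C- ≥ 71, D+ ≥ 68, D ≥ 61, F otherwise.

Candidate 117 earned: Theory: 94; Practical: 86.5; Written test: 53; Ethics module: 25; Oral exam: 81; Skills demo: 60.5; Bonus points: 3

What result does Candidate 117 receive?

C

Weighted total:
  Theory 94 × 0.16 = 15.04
  Practical 86.5 × 0.1 = 8.65
  Written test 53 × 0.05 = 2.65
  Ethics module 25 × 0.13 = 3.25
  Oral exam 81 × 0.49 = 39.69
  Skills demo 60.5 × 0.07 = 4.235
Sum = 73.515
Bonus points: 73.515 + 3 = 76.515
76.515 is ≥ 74 and < 78 → C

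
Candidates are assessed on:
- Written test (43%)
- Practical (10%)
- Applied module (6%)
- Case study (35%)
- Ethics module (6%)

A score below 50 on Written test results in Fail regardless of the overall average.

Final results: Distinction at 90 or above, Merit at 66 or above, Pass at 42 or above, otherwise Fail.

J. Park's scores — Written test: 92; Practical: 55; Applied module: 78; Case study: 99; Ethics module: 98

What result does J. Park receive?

Distinction

Written test score 92 ≥ 50: minimum met.
Weighted total:
  Written test 92 × 0.43 = 39.56
  Practical 55 × 0.1 = 5.5
  Applied module 78 × 0.06 = 4.68
  Case study 99 × 0.35 = 34.65
  Ethics module 98 × 0.06 = 5.88
Sum = 90.27
90.27 ≥ 90 → Distinction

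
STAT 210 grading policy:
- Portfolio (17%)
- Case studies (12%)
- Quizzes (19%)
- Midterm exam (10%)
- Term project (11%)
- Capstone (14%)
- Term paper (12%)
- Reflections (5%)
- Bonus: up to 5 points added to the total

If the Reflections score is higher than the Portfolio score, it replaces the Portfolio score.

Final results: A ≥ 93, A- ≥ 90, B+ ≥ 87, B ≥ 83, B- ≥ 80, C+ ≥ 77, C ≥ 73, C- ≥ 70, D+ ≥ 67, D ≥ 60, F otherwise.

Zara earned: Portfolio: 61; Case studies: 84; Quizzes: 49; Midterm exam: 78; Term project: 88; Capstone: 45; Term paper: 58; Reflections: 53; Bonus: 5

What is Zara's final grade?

Reflections (53) ≤ Portfolio (61), so Portfolio stays at 61.
Weighted total:
  Portfolio 61 × 0.17 = 10.37
  Case studies 84 × 0.12 = 10.08
  Quizzes 49 × 0.19 = 9.31
  Midterm exam 78 × 0.1 = 7.8
  Term project 88 × 0.11 = 9.68
  Capstone 45 × 0.14 = 6.3
  Term paper 58 × 0.12 = 6.96
  Reflections 53 × 0.05 = 2.65
Sum = 63.15
Bonus: 63.15 + 5 = 68.15
68.15 is ≥ 67 and < 70 → D+

D+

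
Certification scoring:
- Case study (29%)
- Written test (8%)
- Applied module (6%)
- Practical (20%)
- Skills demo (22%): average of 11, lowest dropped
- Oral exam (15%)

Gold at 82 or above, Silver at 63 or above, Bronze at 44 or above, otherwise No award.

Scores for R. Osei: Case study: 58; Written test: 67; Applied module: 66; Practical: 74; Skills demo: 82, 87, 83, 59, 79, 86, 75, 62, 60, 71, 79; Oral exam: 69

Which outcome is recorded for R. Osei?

Skills demo: drop 59 → average of remaining 10 = 764/10 = 76.4
Weighted total:
  Case study 58 × 0.29 = 16.82
  Written test 67 × 0.08 = 5.36
  Applied module 66 × 0.06 = 3.96
  Practical 74 × 0.2 = 14.8
  Skills demo 76.4 × 0.22 = 16.808
  Oral exam 69 × 0.15 = 10.35
Sum = 68.098
68.098 is ≥ 63 and < 82 → Silver

Silver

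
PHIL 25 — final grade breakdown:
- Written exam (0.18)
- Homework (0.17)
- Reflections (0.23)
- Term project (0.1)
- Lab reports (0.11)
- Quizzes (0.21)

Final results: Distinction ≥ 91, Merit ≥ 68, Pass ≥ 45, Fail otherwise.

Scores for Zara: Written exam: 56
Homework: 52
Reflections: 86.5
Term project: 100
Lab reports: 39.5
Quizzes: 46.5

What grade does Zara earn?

Weighted total:
  Written exam 56 × 0.18 = 10.08
  Homework 52 × 0.17 = 8.84
  Reflections 86.5 × 0.23 = 19.895
  Term project 100 × 0.1 = 10
  Lab reports 39.5 × 0.11 = 4.345
  Quizzes 46.5 × 0.21 = 9.765
Sum = 62.925
62.925 is ≥ 45 and < 68 → Pass

Pass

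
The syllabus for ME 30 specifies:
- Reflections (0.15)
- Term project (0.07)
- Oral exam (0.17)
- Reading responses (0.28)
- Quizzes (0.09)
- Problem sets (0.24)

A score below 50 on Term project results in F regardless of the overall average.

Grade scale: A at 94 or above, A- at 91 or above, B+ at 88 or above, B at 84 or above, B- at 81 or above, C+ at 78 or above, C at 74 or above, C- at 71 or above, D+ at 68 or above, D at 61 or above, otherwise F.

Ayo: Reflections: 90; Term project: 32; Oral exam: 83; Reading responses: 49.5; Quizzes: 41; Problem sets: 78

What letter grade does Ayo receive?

Term project score 32 < 50: minimum not met.
Weighted total:
  Reflections 90 × 0.15 = 13.5
  Term project 32 × 0.07 = 2.24
  Oral exam 83 × 0.17 = 14.11
  Reading responses 49.5 × 0.28 = 13.86
  Quizzes 41 × 0.09 = 3.69
  Problem sets 78 × 0.24 = 18.72
Sum = 66.12
Because the Term project minimum was not met, the result is F.

F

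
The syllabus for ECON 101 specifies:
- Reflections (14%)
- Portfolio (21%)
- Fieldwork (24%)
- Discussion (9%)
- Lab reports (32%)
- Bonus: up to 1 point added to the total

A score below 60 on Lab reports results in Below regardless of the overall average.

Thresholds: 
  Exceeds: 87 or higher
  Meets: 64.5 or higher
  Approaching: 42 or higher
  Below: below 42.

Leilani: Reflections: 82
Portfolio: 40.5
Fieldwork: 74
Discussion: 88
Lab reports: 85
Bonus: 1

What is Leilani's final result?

Meets

Lab reports score 85 ≥ 60: minimum met.
Weighted total:
  Reflections 82 × 0.14 = 11.48
  Portfolio 40.5 × 0.21 = 8.505
  Fieldwork 74 × 0.24 = 17.76
  Discussion 88 × 0.09 = 7.92
  Lab reports 85 × 0.32 = 27.2
Sum = 72.865
Bonus: 72.865 + 1 = 73.865
73.865 is ≥ 64.5 and < 87 → Meets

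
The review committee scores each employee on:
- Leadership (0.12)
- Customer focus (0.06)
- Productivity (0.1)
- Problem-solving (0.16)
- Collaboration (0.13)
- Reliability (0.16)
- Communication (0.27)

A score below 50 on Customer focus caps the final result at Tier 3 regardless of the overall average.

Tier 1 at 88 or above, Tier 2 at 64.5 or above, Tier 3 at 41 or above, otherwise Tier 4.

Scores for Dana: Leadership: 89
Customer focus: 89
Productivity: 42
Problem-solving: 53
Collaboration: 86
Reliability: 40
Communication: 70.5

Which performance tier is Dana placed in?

Customer focus score 89 ≥ 50: minimum met.
Weighted total:
  Leadership 89 × 0.12 = 10.68
  Customer focus 89 × 0.06 = 5.34
  Productivity 42 × 0.1 = 4.2
  Problem-solving 53 × 0.16 = 8.48
  Collaboration 86 × 0.13 = 11.18
  Reliability 40 × 0.16 = 6.4
  Communication 70.5 × 0.27 = 19.035
Sum = 65.315
65.315 is ≥ 64.5 and < 88 → Tier 2

Tier 2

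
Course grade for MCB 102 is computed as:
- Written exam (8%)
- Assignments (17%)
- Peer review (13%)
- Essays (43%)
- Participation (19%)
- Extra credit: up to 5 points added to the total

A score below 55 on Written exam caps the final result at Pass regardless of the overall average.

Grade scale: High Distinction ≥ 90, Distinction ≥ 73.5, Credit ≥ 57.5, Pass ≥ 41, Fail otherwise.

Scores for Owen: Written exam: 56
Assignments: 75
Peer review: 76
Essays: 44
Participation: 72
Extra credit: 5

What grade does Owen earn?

Credit

Written exam score 56 ≥ 55: minimum met.
Weighted total:
  Written exam 56 × 0.08 = 4.48
  Assignments 75 × 0.17 = 12.75
  Peer review 76 × 0.13 = 9.88
  Essays 44 × 0.43 = 18.92
  Participation 72 × 0.19 = 13.68
Sum = 59.71
Extra credit: 59.71 + 5 = 64.71
64.71 is ≥ 57.5 and < 73.5 → Credit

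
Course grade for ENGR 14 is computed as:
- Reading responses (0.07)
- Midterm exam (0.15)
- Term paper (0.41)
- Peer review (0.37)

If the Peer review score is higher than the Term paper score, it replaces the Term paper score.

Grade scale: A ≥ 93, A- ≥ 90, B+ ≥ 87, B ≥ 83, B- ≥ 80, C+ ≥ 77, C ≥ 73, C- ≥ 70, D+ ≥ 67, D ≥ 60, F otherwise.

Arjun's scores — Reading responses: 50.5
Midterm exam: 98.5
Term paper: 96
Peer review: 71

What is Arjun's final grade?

B

Peer review (71) ≤ Term paper (96), so Term paper stays at 96.
Weighted total:
  Reading responses 50.5 × 0.07 = 3.535
  Midterm exam 98.5 × 0.15 = 14.775
  Term paper 96 × 0.41 = 39.36
  Peer review 71 × 0.37 = 26.27
Sum = 83.94
83.94 is ≥ 83 and < 87 → B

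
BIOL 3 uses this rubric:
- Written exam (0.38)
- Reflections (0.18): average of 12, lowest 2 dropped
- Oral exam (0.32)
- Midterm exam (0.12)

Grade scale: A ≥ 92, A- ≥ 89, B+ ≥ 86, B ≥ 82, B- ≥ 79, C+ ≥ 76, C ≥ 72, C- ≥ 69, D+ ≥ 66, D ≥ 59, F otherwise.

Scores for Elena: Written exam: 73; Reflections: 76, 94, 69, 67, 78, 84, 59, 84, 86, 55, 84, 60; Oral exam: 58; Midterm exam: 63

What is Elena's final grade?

D+

Reflections: drop 55, 59 → average of remaining 10 = 782/10 = 78.2
Weighted total:
  Written exam 73 × 0.38 = 27.74
  Reflections 78.2 × 0.18 = 14.076
  Oral exam 58 × 0.32 = 18.56
  Midterm exam 63 × 0.12 = 7.56
Sum = 67.936
67.936 is ≥ 66 and < 69 → D+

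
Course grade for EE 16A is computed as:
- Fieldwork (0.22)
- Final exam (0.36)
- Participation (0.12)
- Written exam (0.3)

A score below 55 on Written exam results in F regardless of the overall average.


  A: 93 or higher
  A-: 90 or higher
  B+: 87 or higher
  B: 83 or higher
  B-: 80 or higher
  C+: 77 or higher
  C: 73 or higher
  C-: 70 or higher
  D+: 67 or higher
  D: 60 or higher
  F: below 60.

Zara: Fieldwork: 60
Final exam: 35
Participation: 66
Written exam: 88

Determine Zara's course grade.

Written exam score 88 ≥ 55: minimum met.
Weighted total:
  Fieldwork 60 × 0.22 = 13.2
  Final exam 35 × 0.36 = 12.6
  Participation 66 × 0.12 = 7.92
  Written exam 88 × 0.3 = 26.4
Sum = 60.12
60.12 is ≥ 60 and < 67 → D

D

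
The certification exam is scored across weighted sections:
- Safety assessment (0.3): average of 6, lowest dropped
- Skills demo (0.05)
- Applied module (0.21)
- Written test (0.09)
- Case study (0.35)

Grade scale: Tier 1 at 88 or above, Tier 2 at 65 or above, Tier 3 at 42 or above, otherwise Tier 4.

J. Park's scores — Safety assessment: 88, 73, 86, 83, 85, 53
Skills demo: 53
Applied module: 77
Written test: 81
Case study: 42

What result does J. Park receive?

Safety assessment: drop 53 → average of remaining 5 = 415/5 = 83
Weighted total:
  Safety assessment 83 × 0.3 = 24.9
  Skills demo 53 × 0.05 = 2.65
  Applied module 77 × 0.21 = 16.17
  Written test 81 × 0.09 = 7.29
  Case study 42 × 0.35 = 14.7
Sum = 65.71
65.71 is ≥ 65 and < 88 → Tier 2

Tier 2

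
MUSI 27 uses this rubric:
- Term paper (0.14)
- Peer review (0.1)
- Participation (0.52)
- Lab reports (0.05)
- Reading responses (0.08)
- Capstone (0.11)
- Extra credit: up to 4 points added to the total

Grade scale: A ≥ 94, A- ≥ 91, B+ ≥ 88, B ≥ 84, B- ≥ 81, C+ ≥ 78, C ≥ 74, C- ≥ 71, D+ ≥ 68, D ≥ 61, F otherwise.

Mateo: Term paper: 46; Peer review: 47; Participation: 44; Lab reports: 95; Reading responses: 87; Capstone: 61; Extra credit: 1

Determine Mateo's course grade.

Weighted total:
  Term paper 46 × 0.14 = 6.44
  Peer review 47 × 0.1 = 4.7
  Participation 44 × 0.52 = 22.88
  Lab reports 95 × 0.05 = 4.75
  Reading responses 87 × 0.08 = 6.96
  Capstone 61 × 0.11 = 6.71
Sum = 52.44
Extra credit: 52.44 + 1 = 53.44
53.44 < 61 → F

F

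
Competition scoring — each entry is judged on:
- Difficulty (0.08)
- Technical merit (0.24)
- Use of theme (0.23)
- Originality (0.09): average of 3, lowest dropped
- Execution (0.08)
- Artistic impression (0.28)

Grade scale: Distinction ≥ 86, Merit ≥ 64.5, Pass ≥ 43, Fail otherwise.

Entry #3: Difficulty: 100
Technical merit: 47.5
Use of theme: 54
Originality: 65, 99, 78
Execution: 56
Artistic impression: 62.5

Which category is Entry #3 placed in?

Pass

Originality: drop 65 → average of remaining 2 = 177/2 = 88.5
Weighted total:
  Difficulty 100 × 0.08 = 8
  Technical merit 47.5 × 0.24 = 11.4
  Use of theme 54 × 0.23 = 12.42
  Originality 88.5 × 0.09 = 7.965
  Execution 56 × 0.08 = 4.48
  Artistic impression 62.5 × 0.28 = 17.5
Sum = 61.765
61.765 is ≥ 43 and < 64.5 → Pass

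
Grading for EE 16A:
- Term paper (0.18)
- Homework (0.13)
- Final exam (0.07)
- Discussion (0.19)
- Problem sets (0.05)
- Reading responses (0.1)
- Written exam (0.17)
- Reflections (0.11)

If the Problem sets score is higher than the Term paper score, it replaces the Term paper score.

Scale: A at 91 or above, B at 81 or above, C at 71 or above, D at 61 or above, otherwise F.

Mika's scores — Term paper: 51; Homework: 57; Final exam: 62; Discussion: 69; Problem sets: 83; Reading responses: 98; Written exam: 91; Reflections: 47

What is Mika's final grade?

Problem sets (83) > Term paper (51), so Term paper counts as 83.
Weighted total:
  Term paper 83 × 0.18 = 14.94
  Homework 57 × 0.13 = 7.41
  Final exam 62 × 0.07 = 4.34
  Discussion 69 × 0.19 = 13.11
  Problem sets 83 × 0.05 = 4.15
  Reading responses 98 × 0.1 = 9.8
  Written exam 91 × 0.17 = 15.47
  Reflections 47 × 0.11 = 5.17
Sum = 74.39
74.39 is ≥ 71 and < 81 → C

C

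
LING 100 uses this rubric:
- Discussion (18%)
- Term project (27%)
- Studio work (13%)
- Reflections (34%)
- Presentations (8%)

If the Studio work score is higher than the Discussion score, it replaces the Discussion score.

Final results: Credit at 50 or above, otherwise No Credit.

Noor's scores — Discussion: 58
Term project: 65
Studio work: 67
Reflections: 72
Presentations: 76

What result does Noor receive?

Credit

Studio work (67) > Discussion (58), so Discussion counts as 67.
Weighted total:
  Discussion 67 × 0.18 = 12.06
  Term project 65 × 0.27 = 17.55
  Studio work 67 × 0.13 = 8.71
  Reflections 72 × 0.34 = 24.48
  Presentations 76 × 0.08 = 6.08
Sum = 68.88
68.88 ≥ 50 → Credit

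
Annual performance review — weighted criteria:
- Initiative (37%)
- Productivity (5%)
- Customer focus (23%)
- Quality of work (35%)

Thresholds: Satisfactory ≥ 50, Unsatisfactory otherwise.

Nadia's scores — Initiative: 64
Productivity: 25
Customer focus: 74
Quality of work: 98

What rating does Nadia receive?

Weighted total:
  Initiative 64 × 0.37 = 23.68
  Productivity 25 × 0.05 = 1.25
  Customer focus 74 × 0.23 = 17.02
  Quality of work 98 × 0.35 = 34.3
Sum = 76.25
76.25 ≥ 50 → Satisfactory

Satisfactory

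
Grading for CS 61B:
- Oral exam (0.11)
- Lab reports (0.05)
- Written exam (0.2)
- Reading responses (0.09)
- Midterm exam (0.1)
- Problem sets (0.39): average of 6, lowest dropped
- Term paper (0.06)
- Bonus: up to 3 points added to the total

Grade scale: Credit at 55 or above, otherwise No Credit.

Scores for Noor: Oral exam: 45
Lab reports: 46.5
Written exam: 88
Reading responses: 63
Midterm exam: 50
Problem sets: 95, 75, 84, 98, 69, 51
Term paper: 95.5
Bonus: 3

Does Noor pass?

Problem sets: drop 51 → average of remaining 5 = 421/5 = 84.2
Weighted total:
  Oral exam 45 × 0.11 = 4.95
  Lab reports 46.5 × 0.05 = 2.325
  Written exam 88 × 0.2 = 17.6
  Reading responses 63 × 0.09 = 5.67
  Midterm exam 50 × 0.1 = 5
  Problem sets 84.2 × 0.39 = 32.838
  Term paper 95.5 × 0.06 = 5.73
Sum = 74.113
Bonus: 74.113 + 3 = 77.113
77.113 ≥ 55 → Credit

Credit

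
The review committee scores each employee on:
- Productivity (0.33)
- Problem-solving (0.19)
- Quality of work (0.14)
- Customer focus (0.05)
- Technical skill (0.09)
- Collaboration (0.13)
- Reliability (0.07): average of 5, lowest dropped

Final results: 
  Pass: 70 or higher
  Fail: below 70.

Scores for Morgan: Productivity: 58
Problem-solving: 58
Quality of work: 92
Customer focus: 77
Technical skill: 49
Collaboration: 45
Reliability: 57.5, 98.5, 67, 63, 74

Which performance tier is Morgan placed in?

Fail

Reliability: drop 57.5 → average of remaining 4 = 302.5/4 = 75.625
Weighted total:
  Productivity 58 × 0.33 = 19.14
  Problem-solving 58 × 0.19 = 11.02
  Quality of work 92 × 0.14 = 12.88
  Customer focus 77 × 0.05 = 3.85
  Technical skill 49 × 0.09 = 4.41
  Collaboration 45 × 0.13 = 5.85
  Reliability 75.625 × 0.07 = 5.29375
Sum = 62.44375
62.44375 < 70 → Fail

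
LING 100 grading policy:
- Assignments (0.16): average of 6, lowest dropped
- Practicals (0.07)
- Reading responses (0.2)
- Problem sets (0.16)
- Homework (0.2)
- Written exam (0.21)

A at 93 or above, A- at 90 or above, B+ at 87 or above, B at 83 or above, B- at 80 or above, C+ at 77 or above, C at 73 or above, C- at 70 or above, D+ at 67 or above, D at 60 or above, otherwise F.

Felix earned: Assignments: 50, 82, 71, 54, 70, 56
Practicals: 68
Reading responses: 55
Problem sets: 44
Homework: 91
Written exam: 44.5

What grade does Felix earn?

D

Assignments: drop 50 → average of remaining 5 = 333/5 = 66.6
Weighted total:
  Assignments 66.6 × 0.16 = 10.656
  Practicals 68 × 0.07 = 4.76
  Reading responses 55 × 0.2 = 11
  Problem sets 44 × 0.16 = 7.04
  Homework 91 × 0.2 = 18.2
  Written exam 44.5 × 0.21 = 9.345
Sum = 61.001
61.001 is ≥ 60 and < 67 → D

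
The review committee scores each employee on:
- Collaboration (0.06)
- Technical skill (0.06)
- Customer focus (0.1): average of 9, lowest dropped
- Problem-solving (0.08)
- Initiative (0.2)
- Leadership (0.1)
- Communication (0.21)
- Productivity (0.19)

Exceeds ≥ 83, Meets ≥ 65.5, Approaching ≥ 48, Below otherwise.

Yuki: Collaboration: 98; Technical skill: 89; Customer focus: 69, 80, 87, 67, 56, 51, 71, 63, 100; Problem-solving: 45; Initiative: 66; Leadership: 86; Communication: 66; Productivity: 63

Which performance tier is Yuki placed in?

Meets

Customer focus: drop 51 → average of remaining 8 = 593/8 = 74.125
Weighted total:
  Collaboration 98 × 0.06 = 5.88
  Technical skill 89 × 0.06 = 5.34
  Customer focus 74.125 × 0.1 = 7.4125
  Problem-solving 45 × 0.08 = 3.6
  Initiative 66 × 0.2 = 13.2
  Leadership 86 × 0.1 = 8.6
  Communication 66 × 0.21 = 13.86
  Productivity 63 × 0.19 = 11.97
Sum = 69.8625
69.8625 is ≥ 65.5 and < 83 → Meets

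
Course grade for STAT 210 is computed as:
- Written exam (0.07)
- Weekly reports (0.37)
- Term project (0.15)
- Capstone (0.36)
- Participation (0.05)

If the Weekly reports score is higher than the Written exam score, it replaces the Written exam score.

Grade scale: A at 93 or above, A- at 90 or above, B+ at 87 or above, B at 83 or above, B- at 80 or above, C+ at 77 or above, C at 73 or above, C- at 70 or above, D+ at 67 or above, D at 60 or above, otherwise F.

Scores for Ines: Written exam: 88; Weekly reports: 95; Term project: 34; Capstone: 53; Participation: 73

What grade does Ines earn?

D+

Weekly reports (95) > Written exam (88), so Written exam counts as 95.
Weighted total:
  Written exam 95 × 0.07 = 6.65
  Weekly reports 95 × 0.37 = 35.15
  Term project 34 × 0.15 = 5.1
  Capstone 53 × 0.36 = 19.08
  Participation 73 × 0.05 = 3.65
Sum = 69.63
69.63 is ≥ 67 and < 70 → D+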